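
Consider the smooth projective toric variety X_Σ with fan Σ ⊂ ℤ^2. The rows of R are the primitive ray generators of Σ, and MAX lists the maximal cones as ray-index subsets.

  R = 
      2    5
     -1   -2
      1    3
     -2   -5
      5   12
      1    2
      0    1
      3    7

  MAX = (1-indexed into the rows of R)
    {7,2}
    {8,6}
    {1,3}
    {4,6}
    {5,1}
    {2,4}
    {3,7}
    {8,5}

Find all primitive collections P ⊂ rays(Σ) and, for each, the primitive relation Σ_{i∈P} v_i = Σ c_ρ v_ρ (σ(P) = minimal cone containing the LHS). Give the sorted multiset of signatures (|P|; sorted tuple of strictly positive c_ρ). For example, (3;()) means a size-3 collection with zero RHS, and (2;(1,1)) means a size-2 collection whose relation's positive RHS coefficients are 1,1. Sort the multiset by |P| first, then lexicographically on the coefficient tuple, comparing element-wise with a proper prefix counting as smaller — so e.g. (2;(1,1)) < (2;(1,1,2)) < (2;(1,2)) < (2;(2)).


Minimal non-faces — 20 found among 8 rays, 8 max cones:

  P={1,4}:  v_{1} + v_{4} = 0  ⇒ sig = (2;())
  P={2,6}:  v_{2} + v_{6} = 0  ⇒ sig = (2;())
  P={1,2}:  v_{1} + v_{2} = v_{3}  ⇒ sig = (2;(1))
  P={1,6}:  v_{1} + v_{6} = v_{8}  ⇒ sig = (2;(1))
  P={1,8}:  v_{1} + v_{8} = v_{5}  ⇒ sig = (2;(1))
  P={2,3}:  v_{2} + v_{3} = v_{7}  ⇒ sig = (2;(1))
  P={2,8}:  v_{2} + v_{8} = v_{1}  ⇒ sig = (2;(1))
  P={3,4}:  v_{3} + v_{4} = v_{2}  ⇒ sig = (2;(1))
  P={3,6}:  v_{3} + v_{6} = v_{1}  ⇒ sig = (2;(1))
  P={4,5}:  v_{4} + v_{5} = v_{8}  ⇒ sig = (2;(1))
  P={4,8}:  v_{4} + v_{8} = v_{6}  ⇒ sig = (2;(1))
  P={6,7}:  v_{6} + v_{7} = v_{3}  ⇒ sig = (2;(1))
  P={7,8}:  v_{7} + v_{8} = v_{1} + v_{3}  ⇒ sig = (2;(1,1))
  P={5,7}:  v_{5} + v_{7} = 2·v_{1} + v_{3}  ⇒ sig = (2;(1,2))
  P={1,7}:  v_{1} + v_{7} = 2·v_{3}  ⇒ sig = (2;(2))
  P={2,5}:  v_{2} + v_{5} = 2·v_{1}  ⇒ sig = (2;(2))
  P={3,8}:  v_{3} + v_{8} = 2·v_{1}  ⇒ sig = (2;(2))
  P={4,7}:  v_{4} + v_{7} = 2·v_{2}  ⇒ sig = (2;(2))
  P={5,6}:  v_{5} + v_{6} = 2·v_{8}  ⇒ sig = (2;(2))
  P={3,5}:  v_{3} + v_{5} = 3·v_{1}  ⇒ sig = (2;(3))

Signatures (|P|; sorted positive RHS coefficients), sorted:
    |P|=2: 20 collections, coeffs (), (), (1), (1), (1), (1), (1), (1), (1), (1), (1), (1), (1,1), (1,2), (2), (2), (2), (2), (2), (3)


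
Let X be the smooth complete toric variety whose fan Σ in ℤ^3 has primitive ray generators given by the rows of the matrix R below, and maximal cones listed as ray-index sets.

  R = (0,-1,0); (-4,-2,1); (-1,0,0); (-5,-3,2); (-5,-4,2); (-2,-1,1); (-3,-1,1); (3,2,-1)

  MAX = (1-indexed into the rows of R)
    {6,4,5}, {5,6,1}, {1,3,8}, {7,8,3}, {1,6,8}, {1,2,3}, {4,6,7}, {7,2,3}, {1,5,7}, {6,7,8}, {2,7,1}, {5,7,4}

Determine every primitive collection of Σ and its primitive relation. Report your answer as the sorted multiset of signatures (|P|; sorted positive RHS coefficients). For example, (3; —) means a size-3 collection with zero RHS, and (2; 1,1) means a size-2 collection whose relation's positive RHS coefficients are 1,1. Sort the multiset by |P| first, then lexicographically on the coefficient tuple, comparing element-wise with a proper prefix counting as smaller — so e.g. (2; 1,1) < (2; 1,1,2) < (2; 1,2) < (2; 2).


Δ(Σ) — 8 vertices, 14 min non-faces:

  {1,4}:  v_{1} + v_{4} = v_{5}  so sig = (2; 1)
  {2,8}:  v_{2} + v_{8} = v_{3}  so sig = (2; 1)
  {3,6}:  v_{3} + v_{6} = v_{7}  so sig = (2; 1)
  {4,8}:  v_{4} + v_{8} = v_{6}  so sig = (2; 1)
  {5,8}:  v_{5} + v_{8} = v_{1} + v_{6}  so sig = (2; 1,1)
  {2,6}:  v_{2} + v_{6} = v_{1} + 2·v_{7}  so sig = (2; 1,2)
  {3,4}:  v_{3} + v_{4} = v_{1} + 2·v_{7}  so sig = (2; 1,2)
  {3,5}:  v_{3} + v_{5} = 2·v_{1} + 2·v_{7}  so sig = (2; 2,2)
  {2,4}:  v_{2} + v_{4} = 2·v_{1} + 3·v_{7}  so sig = (2; 2,3)
  {2,5}:  v_{2} + v_{5} = 3·v_{1} + 3·v_{7}  so sig = (2; 3,3)
  {1,7,8}:  v_{1} + v_{7} + v_{8} = 0  so sig = (3; —)
  {1,3,7}:  v_{1} + v_{3} + v_{7} = v_{2}  so sig = (3; 1)
  {1,6,7}:  v_{1} + v_{6} + v_{7} = v_{4}  so sig = (3; 1)
  {5,6,7}:  v_{5} + v_{6} + v_{7} = 2·v_{4}  so sig = (3; 2)

Hence PRS(X_Σ) =
[(2; 1), (2; 1), (2; 1), (2; 1), (2; 1,1), (2; 1,2), (2; 1,2), (2; 2,2), (2; 2,3), (2; 3,3), (3; —), (3; 1), (3; 1), (3; 2)]


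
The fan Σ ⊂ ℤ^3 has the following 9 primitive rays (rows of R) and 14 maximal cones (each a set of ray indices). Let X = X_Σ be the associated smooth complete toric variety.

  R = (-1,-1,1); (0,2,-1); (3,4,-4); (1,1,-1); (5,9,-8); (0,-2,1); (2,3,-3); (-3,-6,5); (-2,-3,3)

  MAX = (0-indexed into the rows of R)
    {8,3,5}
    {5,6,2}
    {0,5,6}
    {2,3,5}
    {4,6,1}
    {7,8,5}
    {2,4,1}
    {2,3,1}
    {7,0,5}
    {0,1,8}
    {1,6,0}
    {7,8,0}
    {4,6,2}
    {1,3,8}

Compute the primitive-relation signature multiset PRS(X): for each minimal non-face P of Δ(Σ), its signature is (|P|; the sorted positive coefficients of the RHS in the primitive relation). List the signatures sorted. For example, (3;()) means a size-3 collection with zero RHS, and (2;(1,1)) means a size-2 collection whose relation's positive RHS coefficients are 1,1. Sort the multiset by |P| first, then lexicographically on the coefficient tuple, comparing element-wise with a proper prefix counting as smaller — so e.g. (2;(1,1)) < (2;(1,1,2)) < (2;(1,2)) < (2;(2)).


The 17 primitive collections of Σ (r=9, n=3):

  P={0,3}:  v_{0} + v_{3} = 0  ⇒ sig = (2;())
  P={1,5}:  v_{1} + v_{5} = 0  ⇒ sig = (2;())
  P={6,8}:  v_{6} + v_{8} = 0  ⇒ sig = (2;())
  P={0,2}:  v_{0} + v_{2} = v_{6}  ⇒ sig = (2;(1))
  P={2,7}:  v_{2} + v_{7} = v_{5}  ⇒ sig = (2;(1))
  P={2,8}:  v_{2} + v_{8} = v_{3}  ⇒ sig = (2;(1))
  P={3,6}:  v_{3} + v_{6} = v_{2}  ⇒ sig = (2;(1))
  P={4,7}:  v_{4} + v_{7} = v_{6}  ⇒ sig = (2;(1))
  P={1,7}:  v_{1} + v_{7} = v_{0} + v_{8}  ⇒ sig = (2;(1,1))
  P={3,7}:  v_{3} + v_{7} = v_{5} + v_{8}  ⇒ sig = (2;(1,1))
  P={4,5}:  v_{4} + v_{5} = v_{2} + v_{6}  ⇒ sig = (2;(1,1))
  P={4,8}:  v_{4} + v_{8} = v_{1} + v_{2}  ⇒ sig = (2;(1,1))
  P={6,7}:  v_{6} + v_{7} = v_{0} + v_{5}  ⇒ sig = (2;(1,1))
  P={0,4}:  v_{0} + v_{4} = v_{1} + 2·v_{6}  ⇒ sig = (2;(1,2))
  P={3,4}:  v_{3} + v_{4} = v_{1} + 2·v_{2}  ⇒ sig = (2;(1,2))
  P={0,5,8}:  v_{0} + v_{5} + v_{8} = v_{7}  ⇒ sig = (3;(1))
  P={1,2,6}:  v_{1} + v_{2} + v_{6} = v_{4}  ⇒ sig = (3;(1))

Signatures (|P|; sorted positive RHS coefficients), sorted:
[(2;()), (2;()), (2;()), (2;(1)), (2;(1)), (2;(1)), (2;(1)), (2;(1)), (2;(1,1)), (2;(1,1)), (2;(1,1)), (2;(1,1)), (2;(1,1)), (2;(1,2)), (2;(1,2)), (3;(1)), (3;(1))]


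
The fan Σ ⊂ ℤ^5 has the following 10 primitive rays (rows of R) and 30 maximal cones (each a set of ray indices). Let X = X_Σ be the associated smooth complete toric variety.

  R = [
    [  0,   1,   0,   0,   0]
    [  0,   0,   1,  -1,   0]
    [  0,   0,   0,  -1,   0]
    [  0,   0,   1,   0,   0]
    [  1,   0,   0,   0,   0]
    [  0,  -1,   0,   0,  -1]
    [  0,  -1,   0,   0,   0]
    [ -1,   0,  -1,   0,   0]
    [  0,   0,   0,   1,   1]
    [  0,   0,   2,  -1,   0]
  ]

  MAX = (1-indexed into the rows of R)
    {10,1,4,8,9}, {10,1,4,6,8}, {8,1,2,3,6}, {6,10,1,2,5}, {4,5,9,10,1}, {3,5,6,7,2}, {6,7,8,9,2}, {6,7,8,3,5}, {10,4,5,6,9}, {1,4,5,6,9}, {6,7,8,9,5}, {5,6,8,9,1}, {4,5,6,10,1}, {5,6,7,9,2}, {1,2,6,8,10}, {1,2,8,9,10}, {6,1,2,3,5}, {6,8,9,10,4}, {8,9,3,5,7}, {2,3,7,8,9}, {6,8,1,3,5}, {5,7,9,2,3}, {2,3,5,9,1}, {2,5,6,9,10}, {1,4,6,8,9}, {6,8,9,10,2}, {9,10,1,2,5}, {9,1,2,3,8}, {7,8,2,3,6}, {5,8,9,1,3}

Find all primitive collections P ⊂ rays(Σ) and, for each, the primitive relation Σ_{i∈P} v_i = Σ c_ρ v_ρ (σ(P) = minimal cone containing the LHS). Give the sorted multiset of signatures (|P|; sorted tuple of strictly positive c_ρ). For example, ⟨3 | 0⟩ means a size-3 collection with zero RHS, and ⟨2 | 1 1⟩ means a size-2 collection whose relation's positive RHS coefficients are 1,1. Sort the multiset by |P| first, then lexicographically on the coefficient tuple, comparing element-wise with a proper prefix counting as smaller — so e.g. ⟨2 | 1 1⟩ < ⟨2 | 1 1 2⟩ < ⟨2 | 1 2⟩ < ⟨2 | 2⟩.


|primitive collections| = 12. Relations:

  • {1,7}:  v_{1} + v_{7} = 0  →  sig = ⟨2 | 0⟩
  • {2,4}:  v_{2} + v_{4} = v_{10}  →  sig = ⟨2 | 1⟩
  • {3,4}:  v_{3} + v_{4} = v_{2}  →  sig = ⟨2 | 1⟩
  • {4,7}:  v_{4} + v_{7} = v_{2} + v_{6} + v_{9}  →  sig = ⟨2 | 1 1 1⟩
  • {7,10}:  v_{7} + v_{10} = 2·v_{2} + v_{6} + v_{9}  →  sig = ⟨2 | 1 1 2⟩
  • {3,10}:  v_{3} + v_{10} = 2·v_{2}  →  sig = ⟨2 | 2⟩
  • {4,5,8}:  v_{4} + v_{5} + v_{8} = 0  →  sig = ⟨3 | 0⟩
  • {2,5,8}:  v_{2} + v_{5} + v_{8} = v_{3}  →  sig = ⟨3 | 1⟩
  • {3,6,9}:  v_{3} + v_{6} + v_{9} = v_{7}  →  sig = ⟨3 | 1⟩
  • {5,8,10}:  v_{5} + v_{8} + v_{10} = v_{2}  →  sig = ⟨3 | 1⟩
  • {1,2,6,9}:  v_{1} + v_{2} + v_{6} + v_{9} = v_{4}  →  sig = ⟨4 | 1⟩
  • {1,6,9,10}:  v_{1} + v_{6} + v_{9} + v_{10} = 2·v_{4}  →  sig = ⟨4 | 2⟩

Sorted signature multiset PRS(X):
    |P|=2: 6 collections, coeffs (), (1), (1), (1,1,1), (1,1,2), (2)
    |P|=3: 4 collections, coeffs (), (1), (1), (1)
    |P|=4: 2 collections, coeffs (1), (2)


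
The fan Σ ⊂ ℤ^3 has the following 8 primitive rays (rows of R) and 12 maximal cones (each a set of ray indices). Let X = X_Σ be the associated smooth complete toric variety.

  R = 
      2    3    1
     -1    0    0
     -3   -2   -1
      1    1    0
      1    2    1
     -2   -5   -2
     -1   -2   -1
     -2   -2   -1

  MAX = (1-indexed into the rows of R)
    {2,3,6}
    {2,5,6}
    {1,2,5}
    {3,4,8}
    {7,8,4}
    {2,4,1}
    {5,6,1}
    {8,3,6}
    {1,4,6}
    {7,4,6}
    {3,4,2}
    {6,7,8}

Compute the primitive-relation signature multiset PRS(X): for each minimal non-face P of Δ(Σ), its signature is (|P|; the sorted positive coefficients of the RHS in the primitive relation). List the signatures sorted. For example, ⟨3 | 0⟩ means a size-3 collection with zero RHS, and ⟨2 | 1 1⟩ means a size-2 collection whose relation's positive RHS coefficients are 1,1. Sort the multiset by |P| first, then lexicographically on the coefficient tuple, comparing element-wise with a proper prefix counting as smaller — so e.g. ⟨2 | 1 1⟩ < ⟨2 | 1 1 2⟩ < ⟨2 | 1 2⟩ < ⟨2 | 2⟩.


The 14 primitive collections of Σ (r=8, n=3):

  P = {5,7}:  v_{5} + v_{7} = 0  so sig = ⟨2 | 0⟩
  P = {1,7}:  v_{1} + v_{7} = v_{4}  so sig = ⟨2 | 1⟩
  P = {2,7}:  v_{2} + v_{7} = v_{8}  so sig = ⟨2 | 1⟩
  P = {2,8}:  v_{2} + v_{8} = v_{3}  so sig = ⟨2 | 1⟩
  P = {4,5}:  v_{4} + v_{5} = v_{1}  so sig = ⟨2 | 1⟩
  P = {5,8}:  v_{5} + v_{8} = v_{2}  so sig = ⟨2 | 1⟩
  P = {1,8}:  v_{1} + v_{8} = v_{2} + v_{4}  so sig = ⟨2 | 1 1⟩
  P = {1,3}:  v_{1} + v_{3} = 2·v_{2} + v_{4}  so sig = ⟨2 | 1 2⟩
  P = {3,5}:  v_{3} + v_{5} = 2·v_{2}  so sig = ⟨2 | 2⟩
  P = {3,7}:  v_{3} + v_{7} = 2·v_{8}  so sig = ⟨2 | 2⟩
  P = {1,2,6}:  v_{1} + v_{2} + v_{6} = v_{7}  so sig = ⟨3 | 1⟩
  P = {3,4,6}:  v_{3} + v_{4} + v_{6} = 2·v_{7} + v_{8}  so sig = ⟨3 | 1 2⟩
  P = {2,4,6}:  v_{2} + v_{4} + v_{6} = 2·v_{7}  so sig = ⟨3 | 2⟩
  P = {4,6,8}:  v_{4} + v_{6} + v_{8} = 3·v_{7}  so sig = ⟨3 | 3⟩

so the primitive-relation signature multiset is
    ⟨2 | 0⟩
    ⟨2 | 1⟩
    ⟨2 | 1⟩
    ⟨2 | 1⟩
    ⟨2 | 1⟩
    ⟨2 | 1⟩
    ⟨2 | 1 1⟩
    ⟨2 | 1 2⟩
    ⟨2 | 2⟩
    ⟨2 | 2⟩
    ⟨3 | 1⟩
    ⟨3 | 1 2⟩
    ⟨3 | 2⟩
    ⟨3 | 3⟩


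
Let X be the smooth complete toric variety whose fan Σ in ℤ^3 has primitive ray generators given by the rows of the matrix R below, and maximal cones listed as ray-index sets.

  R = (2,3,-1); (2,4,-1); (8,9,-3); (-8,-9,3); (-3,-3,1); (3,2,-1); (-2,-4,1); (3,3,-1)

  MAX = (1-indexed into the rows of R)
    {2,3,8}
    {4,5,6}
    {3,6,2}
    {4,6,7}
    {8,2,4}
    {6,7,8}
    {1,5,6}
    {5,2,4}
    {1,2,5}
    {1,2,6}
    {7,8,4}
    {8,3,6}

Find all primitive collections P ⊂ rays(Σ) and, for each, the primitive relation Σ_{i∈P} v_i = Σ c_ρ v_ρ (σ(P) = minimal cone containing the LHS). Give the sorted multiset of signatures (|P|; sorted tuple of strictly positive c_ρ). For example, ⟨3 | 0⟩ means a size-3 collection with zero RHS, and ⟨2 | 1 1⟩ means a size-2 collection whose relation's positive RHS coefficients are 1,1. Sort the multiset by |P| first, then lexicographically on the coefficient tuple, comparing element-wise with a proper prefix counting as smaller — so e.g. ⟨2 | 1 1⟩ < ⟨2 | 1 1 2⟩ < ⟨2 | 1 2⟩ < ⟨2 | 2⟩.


Minimal non-faces — 14 found among 8 rays, 12 max cones:

  {2,7}:  v_{2} + v_{7} = 0 ; sig = ⟨2 | 0⟩
  {3,4}:  v_{3} + v_{4} = 0 ; sig = ⟨2 | 0⟩
  {5,8}:  v_{5} + v_{8} = 0 ; sig = ⟨2 | 0⟩
  {1,7}:  v_{1} + v_{7} = v_{5} + v_{6} ; sig = ⟨2 | 1 1⟩
  {1,8}:  v_{1} + v_{8} = v_{2} + v_{6} ; sig = ⟨2 | 1 1⟩
  {3,5}:  v_{3} + v_{5} = v_{2} + v_{6} ; sig = ⟨2 | 1 1⟩
  {3,7}:  v_{3} + v_{7} = v_{6} + v_{8} ; sig = ⟨2 | 1 1⟩
  {5,7}:  v_{5} + v_{7} = v_{4} + v_{6} ; sig = ⟨2 | 1 1⟩
  {1,4}:  v_{1} + v_{4} = 2·v_{5} ; sig = ⟨2 | 2⟩
  {1,3}:  v_{1} + v_{3} = 2·v_{2} + 2·v_{6} ; sig = ⟨2 | 2 2⟩
  {2,4,6}:  v_{2} + v_{4} + v_{6} = v_{5} ; sig = ⟨3 | 1⟩
  {2,5,6}:  v_{2} + v_{5} + v_{6} = v_{1} ; sig = ⟨3 | 1⟩
  {2,6,8}:  v_{2} + v_{6} + v_{8} = v_{3} ; sig = ⟨3 | 1⟩
  {4,6,8}:  v_{4} + v_{6} + v_{8} = v_{7} ; sig = ⟨3 | 1⟩

Sorted signature multiset PRS(X):
    ⟨2 | 0⟩
    ⟨2 | 0⟩
    ⟨2 | 0⟩
    ⟨2 | 1 1⟩
    ⟨2 | 1 1⟩
    ⟨2 | 1 1⟩
    ⟨2 | 1 1⟩
    ⟨2 | 1 1⟩
    ⟨2 | 2⟩
    ⟨2 | 2 2⟩
    ⟨3 | 1⟩
    ⟨3 | 1⟩
    ⟨3 | 1⟩
    ⟨3 | 1⟩


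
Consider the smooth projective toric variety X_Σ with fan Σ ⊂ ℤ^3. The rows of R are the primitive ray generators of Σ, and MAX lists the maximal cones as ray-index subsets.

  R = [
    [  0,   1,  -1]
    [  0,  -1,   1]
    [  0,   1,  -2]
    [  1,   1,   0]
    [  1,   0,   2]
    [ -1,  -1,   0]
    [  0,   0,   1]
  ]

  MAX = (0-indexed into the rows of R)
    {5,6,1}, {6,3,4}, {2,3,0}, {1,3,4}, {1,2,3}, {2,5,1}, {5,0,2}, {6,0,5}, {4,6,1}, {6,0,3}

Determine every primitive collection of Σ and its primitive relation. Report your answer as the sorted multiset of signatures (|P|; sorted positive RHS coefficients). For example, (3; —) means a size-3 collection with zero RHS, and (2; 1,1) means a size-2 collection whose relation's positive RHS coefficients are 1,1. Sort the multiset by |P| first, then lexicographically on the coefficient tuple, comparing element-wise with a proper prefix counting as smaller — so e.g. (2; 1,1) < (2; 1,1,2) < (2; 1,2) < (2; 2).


7 collections generate NE(X_Σ); each relation:

  P = {0,1}:  v_{0} + v_{1} = 0 ; sig = (2; —)
  P = {3,5}:  v_{3} + v_{5} = 0 ; sig = (2; —)
  P = {2,4}:  v_{2} + v_{4} = v_{3} ; sig = (2; 1)
  P = {2,6}:  v_{2} + v_{6} = v_{0} ; sig = (2; 1)
  P = {0,4}:  v_{0} + v_{4} = v_{3} + v_{6} ; sig = (2; 1,1)
  P = {4,5}:  v_{4} + v_{5} = v_{1} + v_{6} ; sig = (2; 1,1)
  P = {1,3,6}:  v_{1} + v_{3} + v_{6} = v_{4} ; sig = (3; 1)

Sorted signature multiset PRS(X):
{ (2; —) ×2,  (2; 1) ×2,  (2; 1,1) ×2,  (3; 1) }


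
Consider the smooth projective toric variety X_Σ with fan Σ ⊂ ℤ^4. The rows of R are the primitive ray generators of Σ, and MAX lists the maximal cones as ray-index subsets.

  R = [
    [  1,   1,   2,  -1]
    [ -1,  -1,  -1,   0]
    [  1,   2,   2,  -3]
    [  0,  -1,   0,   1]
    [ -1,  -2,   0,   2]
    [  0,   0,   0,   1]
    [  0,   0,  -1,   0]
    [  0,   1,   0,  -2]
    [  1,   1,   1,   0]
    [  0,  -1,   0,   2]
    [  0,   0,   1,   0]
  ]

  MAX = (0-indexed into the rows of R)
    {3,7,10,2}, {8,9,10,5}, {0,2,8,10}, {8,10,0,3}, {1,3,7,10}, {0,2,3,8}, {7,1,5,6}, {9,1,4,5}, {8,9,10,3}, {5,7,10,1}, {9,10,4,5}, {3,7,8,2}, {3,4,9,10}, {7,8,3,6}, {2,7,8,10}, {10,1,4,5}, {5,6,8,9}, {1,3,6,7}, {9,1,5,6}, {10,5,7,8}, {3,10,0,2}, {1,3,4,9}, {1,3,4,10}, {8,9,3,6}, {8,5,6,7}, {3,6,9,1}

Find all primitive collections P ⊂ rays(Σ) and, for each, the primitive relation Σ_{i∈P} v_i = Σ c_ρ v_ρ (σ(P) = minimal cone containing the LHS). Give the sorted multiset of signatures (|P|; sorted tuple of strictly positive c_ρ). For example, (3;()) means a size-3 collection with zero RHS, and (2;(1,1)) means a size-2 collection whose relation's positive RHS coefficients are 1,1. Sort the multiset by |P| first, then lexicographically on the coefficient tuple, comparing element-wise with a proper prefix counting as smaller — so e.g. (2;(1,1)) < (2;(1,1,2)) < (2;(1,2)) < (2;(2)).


Δ(Σ) — 11 vertices, 21 min non-faces:

  {1,8}:  v_{1} + v_{8} = 0 — sig = (2;())
  {6,10}:  v_{6} + v_{10} = 0 — sig = (2;())
  {7,9}:  v_{7} + v_{9} = 0 — sig = (2;())
  {0,7}:  v_{0} + v_{7} = v_{2} — sig = (2;(1))
  {2,9}:  v_{2} + v_{9} = v_{0} — sig = (2;(1))
  {3,5}:  v_{3} + v_{5} = v_{9} — sig = (2;(1))
  {0,5}:  v_{0} + v_{5} = v_{8} + v_{10} — sig = (2;(1,1))
  {4,6}:  v_{4} + v_{6} = v_{1} + v_{9} — sig = (2;(1,1))
  {4,7}:  v_{4} + v_{7} = v_{1} + v_{10} — sig = (2;(1,1))
  {4,8}:  v_{4} + v_{8} = v_{9} + v_{10} — sig = (2;(1,1))
  {0,1}:  v_{0} + v_{1} = v_{3} + v_{7} + v_{10} — sig = (2;(1,1,1))
  {0,6}:  v_{0} + v_{6} = v_{3} + v_{7} + v_{8} — sig = (2;(1,1,1))
  {0,9}:  v_{0} + v_{9} = v_{3} + v_{8} + v_{10} — sig = (2;(1,1,1))
  {2,5}:  v_{2} + v_{5} = v_{7} + v_{8} + v_{10} — sig = (2;(1,1,1))
  {1,2}:  v_{1} + v_{2} = v_{3} + 2·v_{7} + v_{10} — sig = (2;(1,1,2))
  {2,4}:  v_{2} + v_{4} = v_{3} + v_{7} + 2·v_{10} — sig = (2;(1,1,2))
  {2,6}:  v_{2} + v_{6} = v_{3} + 2·v_{7} + v_{8} — sig = (2;(1,1,2))
  {0,4}:  v_{0} + v_{4} = v_{3} + 2·v_{10} — sig = (2;(1,2))
  {1,9,10}:  v_{1} + v_{9} + v_{10} = v_{4} — sig = (3;(1))
  {3,7,8,10}:  v_{3} + v_{7} + v_{8} + v_{10} = v_{0} — sig = (4;(1))
  {2,3,8,10}:  v_{2} + v_{3} + v_{8} + v_{10} = 2·v_{0} — sig = (4;(2))

Signatures (|P|; sorted positive RHS coefficients), sorted:
{ (2;()) ×3,  (2;(1)) ×3,  (2;(1,1)) ×4,  (2;(1,1,1)) ×4,  (2;(1,1,2)) ×3,  (2;(1,2)),  (3;(1)),  (4;(1)),  (4;(2)) }


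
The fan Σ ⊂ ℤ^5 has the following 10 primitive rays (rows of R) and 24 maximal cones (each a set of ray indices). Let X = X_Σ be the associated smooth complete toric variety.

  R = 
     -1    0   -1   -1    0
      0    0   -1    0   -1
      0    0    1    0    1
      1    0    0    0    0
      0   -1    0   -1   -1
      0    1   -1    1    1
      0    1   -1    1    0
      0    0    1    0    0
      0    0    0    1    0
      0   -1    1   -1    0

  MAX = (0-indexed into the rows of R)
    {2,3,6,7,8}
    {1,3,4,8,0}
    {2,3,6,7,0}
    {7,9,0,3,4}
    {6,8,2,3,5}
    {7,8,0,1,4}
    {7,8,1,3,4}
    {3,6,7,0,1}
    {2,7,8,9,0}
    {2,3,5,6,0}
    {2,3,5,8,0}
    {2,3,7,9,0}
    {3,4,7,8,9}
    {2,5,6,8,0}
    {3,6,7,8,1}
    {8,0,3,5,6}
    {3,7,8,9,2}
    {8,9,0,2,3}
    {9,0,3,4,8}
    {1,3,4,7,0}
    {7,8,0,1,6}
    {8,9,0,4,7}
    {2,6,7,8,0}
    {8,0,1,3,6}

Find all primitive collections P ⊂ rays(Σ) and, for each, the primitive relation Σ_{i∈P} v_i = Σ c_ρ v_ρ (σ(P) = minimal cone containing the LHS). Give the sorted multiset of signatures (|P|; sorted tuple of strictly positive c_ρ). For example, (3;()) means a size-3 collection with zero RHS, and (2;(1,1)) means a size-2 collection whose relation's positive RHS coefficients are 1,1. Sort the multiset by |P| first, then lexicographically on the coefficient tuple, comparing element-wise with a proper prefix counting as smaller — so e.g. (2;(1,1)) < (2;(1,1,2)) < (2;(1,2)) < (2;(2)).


11 collections generate NE(X_Σ); each relation:

  P = {1,2}:  v_{1} + v_{2} = 0  ⇒ sig = (2;())
  P = {6,9}:  v_{6} + v_{9} = 0  ⇒ sig = (2;())
  P = {1,9}:  v_{1} + v_{9} = v_{4}  ⇒ sig = (2;(1))
  P = {2,4}:  v_{2} + v_{4} = v_{9}  ⇒ sig = (2;(1))
  P = {4,6}:  v_{4} + v_{6} = v_{1}  ⇒ sig = (2;(1))
  P = {5,7}:  v_{5} + v_{7} = v_{2} + v_{6}  ⇒ sig = (2;(1,1))
  P = {4,5}:  v_{4} + v_{5} = v_{0} + v_{3} + v_{8}  ⇒ sig = (2;(1,1,1))
  P = {1,5}:  v_{1} + v_{5} = v_{0} + v_{3} + v_{6} + v_{8}  ⇒ sig = (2;(1,1,1,1))
  P = {5,9}:  v_{5} + v_{9} = v_{0} + v_{2} + v_{3} + v_{8}  ⇒ sig = (2;(1,1,1,1))
  P = {0,3,7,8}:  v_{0} + v_{3} + v_{7} + v_{8} = 0  ⇒ sig = (4;())
  P = {0,2,3,6,8}:  v_{0} + v_{2} + v_{3} + v_{6} + v_{8} = v_{5}  ⇒ sig = (5;(1))

Sorted signature multiset PRS(X):
{ (2;()) ×2,  (2;(1)) ×3,  (2;(1,1)),  (2;(1,1,1)),  (2;(1,1,1,1)) ×2,  (4;()),  (5;(1)) }


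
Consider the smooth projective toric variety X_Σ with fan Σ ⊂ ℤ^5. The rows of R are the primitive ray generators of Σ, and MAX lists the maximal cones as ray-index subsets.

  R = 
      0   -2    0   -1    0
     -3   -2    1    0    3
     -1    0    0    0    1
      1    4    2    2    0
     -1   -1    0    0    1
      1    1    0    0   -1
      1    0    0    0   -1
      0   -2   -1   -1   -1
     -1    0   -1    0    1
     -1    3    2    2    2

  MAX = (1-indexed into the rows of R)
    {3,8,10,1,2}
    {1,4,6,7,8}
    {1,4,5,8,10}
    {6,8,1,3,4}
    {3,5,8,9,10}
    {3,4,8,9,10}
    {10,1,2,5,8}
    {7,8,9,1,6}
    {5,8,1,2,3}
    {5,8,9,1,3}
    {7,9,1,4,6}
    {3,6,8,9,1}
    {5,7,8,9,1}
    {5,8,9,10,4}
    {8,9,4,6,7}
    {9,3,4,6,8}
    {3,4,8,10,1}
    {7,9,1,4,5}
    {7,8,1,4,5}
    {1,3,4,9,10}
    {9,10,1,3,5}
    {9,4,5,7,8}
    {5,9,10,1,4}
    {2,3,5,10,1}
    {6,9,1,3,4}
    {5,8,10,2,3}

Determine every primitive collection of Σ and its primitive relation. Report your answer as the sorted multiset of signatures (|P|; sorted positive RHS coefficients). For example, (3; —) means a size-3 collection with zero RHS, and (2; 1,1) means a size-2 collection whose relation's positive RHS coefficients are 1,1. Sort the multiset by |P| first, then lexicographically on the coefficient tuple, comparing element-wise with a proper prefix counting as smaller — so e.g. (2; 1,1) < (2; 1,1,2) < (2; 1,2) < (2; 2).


The 12 primitive collections of Σ (r=10, n=5):

  {3,7}:  v_{3} + v_{7} = 0 ; sig = (2; —)
  {5,6}:  v_{5} + v_{6} = 0 ; sig = (2; —)
  {6,10}:  v_{6} + v_{10} = v_{3} + v_{4} ; sig = (2; 1,1)
  {7,10}:  v_{7} + v_{10} = v_{4} + v_{5} ; sig = (2; 1,1)
  {2,6}:  v_{2} + v_{6} = v_{1} + v_{3} + v_{8} + v_{10} ; sig = (2; 1,1,1,1)
  {2,7}:  v_{2} + v_{7} = v_{1} + v_{5} + v_{8} + v_{10} ; sig = (2; 1,1,1,1)
  {2,4}:  v_{2} + v_{4} = v_{1} + v_{8} + 2·v_{10} ; sig = (2; 1,1,2)
  {2,9}:  v_{2} + v_{9} = 2·v_{3} + 2·v_{5} ; sig = (2; 2,2)
  {3,4,5}:  v_{3} + v_{4} + v_{5} = v_{10} ; sig = (3; 1)
  {1,4,8,9}:  v_{1} + v_{4} + v_{8} + v_{9} = 0 ; sig = (4; —)
  {1,8,9,10}:  v_{1} + v_{8} + v_{9} + v_{10} = v_{3} + v_{5} ; sig = (4; 1,1)
  {1,3,5,8,10}:  v_{1} + v_{3} + v_{5} + v_{8} + v_{10} = v_{2} ; sig = (5; 1)

Sorted signature multiset PRS(X):
    |P|=2: 8 collections, coeffs (), (), (1,1), (1,1), (1,1,1,1), (1,1,1,1), (1,1,2), (2,2)
    |P|=3: 1 collection, coeffs (1)
    |P|=4: 2 collections, coeffs (), (1,1)
    |P|=5: 1 collection, coeffs (1)


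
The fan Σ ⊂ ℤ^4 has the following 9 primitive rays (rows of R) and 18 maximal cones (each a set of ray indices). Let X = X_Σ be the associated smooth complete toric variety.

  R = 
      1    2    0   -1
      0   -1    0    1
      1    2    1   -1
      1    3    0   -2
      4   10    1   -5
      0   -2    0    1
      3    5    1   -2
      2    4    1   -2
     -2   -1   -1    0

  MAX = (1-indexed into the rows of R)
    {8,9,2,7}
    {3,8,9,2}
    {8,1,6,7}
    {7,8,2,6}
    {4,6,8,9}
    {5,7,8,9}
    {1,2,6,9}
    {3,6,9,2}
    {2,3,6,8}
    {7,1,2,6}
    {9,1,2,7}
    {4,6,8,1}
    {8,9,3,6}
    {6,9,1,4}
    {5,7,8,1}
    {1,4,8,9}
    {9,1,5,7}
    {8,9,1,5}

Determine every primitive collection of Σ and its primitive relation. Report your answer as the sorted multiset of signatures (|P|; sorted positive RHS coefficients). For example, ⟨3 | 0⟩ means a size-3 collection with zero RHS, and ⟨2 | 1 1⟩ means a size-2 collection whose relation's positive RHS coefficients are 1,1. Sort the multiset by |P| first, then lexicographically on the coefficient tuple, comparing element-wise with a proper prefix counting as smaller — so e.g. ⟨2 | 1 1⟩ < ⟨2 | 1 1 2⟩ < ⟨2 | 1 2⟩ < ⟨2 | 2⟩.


Primitive collections (14):

  • {1,3}:  v_{1} + v_{3} = v_{8}  ⇒ sig = ⟨2 | 1⟩
  • {2,4}:  v_{2} + v_{4} = v_{1}  ⇒ sig = ⟨2 | 1⟩
  • {3,4}:  v_{3} + v_{4} = v_{6} + 2·v_{8} + v_{9}  ⇒ sig = ⟨2 | 1 1 2⟩
  • {3,5}:  v_{3} + v_{5} = v_{7} + 2·v_{8} + v_{9}  ⇒ sig = ⟨2 | 1 1 2⟩
  • {2,5}:  v_{2} + v_{5} = 2·v_{7} + v_{9}  ⇒ sig = ⟨2 | 1 2⟩
  • {3,7}:  v_{3} + v_{7} = v_{2} + 2·v_{8}  ⇒ sig = ⟨2 | 1 2⟩
  • {4,7}:  v_{4} + v_{7} = 2·v_{1} + v_{8}  ⇒ sig = ⟨2 | 1 2⟩
  • {5,6}:  v_{5} + v_{6} = 2·v_{1} + v_{8}  ⇒ sig = ⟨2 | 1 2⟩
  • {4,5}:  v_{4} + v_{5} = 3·v_{1} + 2·v_{8} + v_{9}  ⇒ sig = ⟨2 | 1 2 3⟩
  • {1,2,8}:  v_{1} + v_{2} + v_{8} = v_{7}  ⇒ sig = ⟨3 | 1⟩
  • {6,7,9}:  v_{6} + v_{7} + v_{9} = v_{1}  ⇒ sig = ⟨3 | 1⟩
  • {2,6,8,9}:  v_{2} + v_{6} + v_{8} + v_{9} = 0  ⇒ sig = ⟨4 | 0⟩
  • {1,6,8,9}:  v_{1} + v_{6} + v_{8} + v_{9} = v_{4}  ⇒ sig = ⟨4 | 1⟩
  • {1,7,8,9}:  v_{1} + v_{7} + v_{8} + v_{9} = v_{5}  ⇒ sig = ⟨4 | 1⟩

Hence PRS(X_Σ) =
    |P|=2: 9 collections, coeffs (1), (1), (1,1,2), (1,1,2), (1,2), (1,2), (1,2), (1,2), (1,2,3)
    |P|=3: 2 collections, coeffs (1), (1)
    |P|=4: 3 collections, coeffs (), (1), (1)


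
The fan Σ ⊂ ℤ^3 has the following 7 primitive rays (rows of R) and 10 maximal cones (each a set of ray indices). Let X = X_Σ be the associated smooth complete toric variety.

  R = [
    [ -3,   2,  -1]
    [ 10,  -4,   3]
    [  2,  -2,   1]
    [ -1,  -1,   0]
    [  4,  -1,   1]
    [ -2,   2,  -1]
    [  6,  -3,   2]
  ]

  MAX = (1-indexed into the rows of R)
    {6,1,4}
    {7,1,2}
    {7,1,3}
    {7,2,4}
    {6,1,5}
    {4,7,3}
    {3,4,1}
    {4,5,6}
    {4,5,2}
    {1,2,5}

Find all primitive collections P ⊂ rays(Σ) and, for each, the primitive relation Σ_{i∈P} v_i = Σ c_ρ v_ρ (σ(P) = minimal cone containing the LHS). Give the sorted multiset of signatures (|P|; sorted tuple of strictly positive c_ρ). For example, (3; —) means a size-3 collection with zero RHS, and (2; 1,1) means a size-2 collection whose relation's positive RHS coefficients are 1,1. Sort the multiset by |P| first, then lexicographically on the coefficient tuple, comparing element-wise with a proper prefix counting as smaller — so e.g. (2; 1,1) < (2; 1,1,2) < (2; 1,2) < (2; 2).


9 collections generate NE(X_Σ); each relation:

  P={3,6}:  v_{3} + v_{6} = 0  ⇒ sig = (2; —)
  P={3,5}:  v_{3} + v_{5} = v_{7}  ⇒ sig = (2; 1)
  P={5,7}:  v_{5} + v_{7} = v_{2}  ⇒ sig = (2; 1)
  P={6,7}:  v_{6} + v_{7} = v_{5}  ⇒ sig = (2; 1)
  P={2,3}:  v_{2} + v_{3} = 2·v_{7}  ⇒ sig = (2; 2)
  P={2,6}:  v_{2} + v_{6} = 2·v_{5}  ⇒ sig = (2; 2)
  P={1,4,5}:  v_{1} + v_{4} + v_{5} = 0  ⇒ sig = (3; —)
  P={1,2,4}:  v_{1} + v_{2} + v_{4} = v_{7}  ⇒ sig = (3; 1)
  P={1,4,7}:  v_{1} + v_{4} + v_{7} = v_{3}  ⇒ sig = (3; 1)

Sorted signature multiset PRS(X):
    (2; —)
    (2; 1)
    (2; 1)
    (2; 1)
    (2; 2)
    (2; 2)
    (3; —)
    (3; 1)
    (3; 1)


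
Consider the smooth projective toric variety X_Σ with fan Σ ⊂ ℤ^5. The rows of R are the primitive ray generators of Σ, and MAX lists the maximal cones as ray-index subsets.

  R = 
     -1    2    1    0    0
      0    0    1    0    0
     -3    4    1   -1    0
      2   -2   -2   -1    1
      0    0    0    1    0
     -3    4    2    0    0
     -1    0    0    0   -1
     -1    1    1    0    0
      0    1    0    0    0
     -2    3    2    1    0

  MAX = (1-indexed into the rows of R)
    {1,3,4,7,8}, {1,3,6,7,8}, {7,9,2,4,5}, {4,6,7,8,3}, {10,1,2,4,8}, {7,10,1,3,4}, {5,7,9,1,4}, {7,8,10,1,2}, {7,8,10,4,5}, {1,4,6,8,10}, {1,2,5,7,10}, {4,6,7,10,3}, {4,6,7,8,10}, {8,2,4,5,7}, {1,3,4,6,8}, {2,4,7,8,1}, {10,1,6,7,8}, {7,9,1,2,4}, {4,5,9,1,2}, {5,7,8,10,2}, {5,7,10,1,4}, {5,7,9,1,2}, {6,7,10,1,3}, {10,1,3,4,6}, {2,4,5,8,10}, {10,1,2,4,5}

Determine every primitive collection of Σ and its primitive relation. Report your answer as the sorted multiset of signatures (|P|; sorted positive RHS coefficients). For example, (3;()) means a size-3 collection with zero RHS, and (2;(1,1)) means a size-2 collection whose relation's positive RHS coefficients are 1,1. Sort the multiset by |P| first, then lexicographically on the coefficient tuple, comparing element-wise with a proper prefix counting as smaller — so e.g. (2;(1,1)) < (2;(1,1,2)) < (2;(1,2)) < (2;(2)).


Σ has 14 primitive collections:

  P = {8,9}:  v_{8} + v_{9} = v_{1}  ⇒ sig = (2;(1))
  P = {6,9}:  v_{6} + v_{9} = 2·v_{1} + v_{4} + v_{7} + v_{10}  ⇒ sig = (2;(1,1,1,2))
  P = {5,6}:  v_{5} + v_{6} = v_{4} + v_{7} + 2·v_{10}  ⇒ sig = (2;(1,1,2))
  P = {2,3}:  v_{2} + v_{3} = 2·v_{1} + v_{4} + v_{7} + 2·v_{8}  ⇒ sig = (2;(1,1,2,2))
  P = {2,6}:  v_{2} + v_{6} = v_{1} + 2·v_{8}  ⇒ sig = (2;(1,2))
  P = {9,10}:  v_{9} + v_{10} = 2·v_{1} + v_{5}  ⇒ sig = (2;(1,2))
  P = {3,5}:  v_{3} + v_{5} = v_{1} + 2·v_{4} + 2·v_{7} + 2·v_{10}  ⇒ sig = (2;(1,2,2,2))
  P = {3,9}:  v_{3} + v_{9} = 3·v_{1} + 2·v_{4} + 2·v_{7} + v_{10}  ⇒ sig = (2;(1,2,2,3))
  P = {1,5,8}:  v_{1} + v_{5} + v_{8} = v_{10}  ⇒ sig = (3;(1))
  P = {3,8,10}:  v_{3} + v_{8} + v_{10} = 2·v_{6}  ⇒ sig = (3;(2))
  P = {1,4,6,7}:  v_{1} + v_{4} + v_{6} + v_{7} = v_{3}  ⇒ sig = (4;(1))
  P = {2,4,7,10}:  v_{2} + v_{4} + v_{7} + v_{10} = v_{8}  ⇒ sig = (4;(1))
  P = {1,2,4,5,7}:  v_{1} + v_{2} + v_{4} + v_{5} + v_{7} = 0  ⇒ sig = (5;())
  P = {1,4,7,8,10}:  v_{1} + v_{4} + v_{7} + v_{8} + v_{10} = v_{6}  ⇒ sig = (5;(1))

Sorted signature multiset PRS(X):
    (2;(1))
    (2;(1,1,1,2))
    (2;(1,1,2))
    (2;(1,1,2,2))
    (2;(1,2))
    (2;(1,2))
    (2;(1,2,2,2))
    (2;(1,2,2,3))
    (3;(1))
    (3;(2))
    (4;(1))
    (4;(1))
    (5;())
    (5;(1))


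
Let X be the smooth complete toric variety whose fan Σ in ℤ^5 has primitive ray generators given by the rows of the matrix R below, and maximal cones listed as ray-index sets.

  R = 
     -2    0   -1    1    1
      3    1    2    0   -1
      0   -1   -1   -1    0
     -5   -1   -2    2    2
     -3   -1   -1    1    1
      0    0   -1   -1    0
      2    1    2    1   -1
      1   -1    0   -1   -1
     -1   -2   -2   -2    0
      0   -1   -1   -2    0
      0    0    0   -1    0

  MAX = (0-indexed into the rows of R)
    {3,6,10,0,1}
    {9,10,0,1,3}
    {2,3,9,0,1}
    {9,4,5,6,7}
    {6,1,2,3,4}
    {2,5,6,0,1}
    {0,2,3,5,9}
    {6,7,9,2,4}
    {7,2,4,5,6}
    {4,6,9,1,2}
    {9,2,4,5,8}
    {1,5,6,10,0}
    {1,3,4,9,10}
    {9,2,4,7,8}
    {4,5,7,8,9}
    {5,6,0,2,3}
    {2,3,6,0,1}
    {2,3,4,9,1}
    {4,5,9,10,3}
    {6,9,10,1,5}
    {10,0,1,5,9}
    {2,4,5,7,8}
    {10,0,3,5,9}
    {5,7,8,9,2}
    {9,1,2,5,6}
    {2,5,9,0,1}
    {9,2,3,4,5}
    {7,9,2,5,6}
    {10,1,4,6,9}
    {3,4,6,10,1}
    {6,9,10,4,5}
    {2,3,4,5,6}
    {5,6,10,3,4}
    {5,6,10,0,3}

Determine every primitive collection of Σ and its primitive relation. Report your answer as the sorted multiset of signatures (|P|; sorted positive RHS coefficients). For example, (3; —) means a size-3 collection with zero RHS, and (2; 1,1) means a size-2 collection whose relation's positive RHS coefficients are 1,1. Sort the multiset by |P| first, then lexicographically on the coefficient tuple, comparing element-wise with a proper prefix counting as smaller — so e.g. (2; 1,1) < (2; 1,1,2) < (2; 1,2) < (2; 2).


The 17 primitive collections of Σ (r=11, n=5):

  {0,4}:  v_{0} + v_{4} = v_{3} ; sig = (2; 1)
  {2,10}:  v_{2} + v_{10} = v_{9} ; sig = (2; 1)
  {6,8}:  v_{6} + v_{8} = v_{7} ; sig = (2; 1)
  {0,8}:  v_{0} + v_{8} = v_{2} + v_{4} + v_{5} ; sig = (2; 1,1,1)
  {1,8}:  v_{1} + v_{8} = v_{2} + v_{6} + v_{9} ; sig = (2; 1,1,1)
  {0,7}:  v_{0} + v_{7} = v_{2} + v_{4} + v_{5} + v_{6} ; sig = (2; 1,1,1,1)
  {3,7}:  v_{3} + v_{7} = v_{2} + 2·v_{4} + v_{5} + v_{6} ; sig = (2; 1,1,1,2)
  {8,10}:  v_{8} + v_{10} = v_{4} + v_{5} + v_{6} + 2·v_{9} ; sig = (2; 1,1,1,2)
  {1,7}:  v_{1} + v_{7} = v_{2} + 2·v_{6} + v_{9} ; sig = (2; 1,1,2)
  {3,8}:  v_{3} + v_{8} = v_{2} + 2·v_{4} + v_{5} ; sig = (2; 1,1,2)
  {7,10}:  v_{7} + v_{10} = v_{4} + v_{5} + 2·v_{6} + 2·v_{9} ; sig = (2; 1,1,2,2)
  {0,6,9}:  v_{0} + v_{6} + v_{9} = 0 ; sig = (3; —)
  {1,4,5}:  v_{1} + v_{4} + v_{5} = 0 ; sig = (3; —)
  {1,3,5}:  v_{1} + v_{3} + v_{5} = v_{0} ; sig = (3; 1)
  {3,6,9}:  v_{3} + v_{6} + v_{9} = v_{4} ; sig = (3; 1)
  {2,4,5,6,9}:  v_{2} + v_{4} + v_{5} + v_{6} + v_{9} = v_{8} ; sig = (5; 1)
  {2,4,5,7,9}:  v_{2} + v_{4} + v_{5} + v_{7} + v_{9} = 2·v_{8} ; sig = (5; 2)

Sorted signature multiset PRS(X):
{ (2; 1) ×3,  (2; 1,1,1) ×2,  (2; 1,1,1,1),  (2; 1,1,1,2) ×2,  (2; 1,1,2) ×2,  (2; 1,1,2,2),  (3; —) ×2,  (3; 1) ×2,  (5; 1),  (5; 2) }


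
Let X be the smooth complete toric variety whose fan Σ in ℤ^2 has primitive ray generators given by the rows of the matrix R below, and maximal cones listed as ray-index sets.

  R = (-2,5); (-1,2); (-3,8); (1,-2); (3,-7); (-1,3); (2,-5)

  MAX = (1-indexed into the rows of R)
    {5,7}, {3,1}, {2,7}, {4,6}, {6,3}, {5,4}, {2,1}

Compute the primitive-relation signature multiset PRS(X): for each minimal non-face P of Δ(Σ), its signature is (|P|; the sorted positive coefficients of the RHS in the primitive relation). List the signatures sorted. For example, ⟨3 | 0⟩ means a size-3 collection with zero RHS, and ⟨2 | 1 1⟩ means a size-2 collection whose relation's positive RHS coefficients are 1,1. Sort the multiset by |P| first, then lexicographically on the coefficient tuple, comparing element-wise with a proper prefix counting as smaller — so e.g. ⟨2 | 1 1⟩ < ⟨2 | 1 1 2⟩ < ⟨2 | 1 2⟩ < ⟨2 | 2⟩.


14 minimal non-faces of Δ(Σ) (on 7 rays):

  P = {1,7}:  v_{1} + v_{7} = 0 ; sig = ⟨2 | 0⟩
  P = {2,4}:  v_{2} + v_{4} = 0 ; sig = ⟨2 | 0⟩
  P = {1,4}:  v_{1} + v_{4} = v_{6} ; sig = ⟨2 | 1⟩
  P = {1,5}:  v_{1} + v_{5} = v_{4} ; sig = ⟨2 | 1⟩
  P = {1,6}:  v_{1} + v_{6} = v_{3} ; sig = ⟨2 | 1⟩
  P = {2,5}:  v_{2} + v_{5} = v_{7} ; sig = ⟨2 | 1⟩
  P = {2,6}:  v_{2} + v_{6} = v_{1} ; sig = ⟨2 | 1⟩
  P = {3,7}:  v_{3} + v_{7} = v_{6} ; sig = ⟨2 | 1⟩
  P = {4,7}:  v_{4} + v_{7} = v_{5} ; sig = ⟨2 | 1⟩
  P = {6,7}:  v_{6} + v_{7} = v_{4} ; sig = ⟨2 | 1⟩
  P = {3,5}:  v_{3} + v_{5} = v_{4} + v_{6} ; sig = ⟨2 | 1 1⟩
  P = {2,3}:  v_{2} + v_{3} = 2·v_{1} ; sig = ⟨2 | 2⟩
  P = {3,4}:  v_{3} + v_{4} = 2·v_{6} ; sig = ⟨2 | 2⟩
  P = {5,6}:  v_{5} + v_{6} = 2·v_{4} ; sig = ⟨2 | 2⟩

Sorted signature multiset PRS(X):
[⟨2 | 0⟩, ⟨2 | 0⟩, ⟨2 | 1⟩, ⟨2 | 1⟩, ⟨2 | 1⟩, ⟨2 | 1⟩, ⟨2 | 1⟩, ⟨2 | 1⟩, ⟨2 | 1⟩, ⟨2 | 1⟩, ⟨2 | 1 1⟩, ⟨2 | 2⟩, ⟨2 | 2⟩, ⟨2 | 2⟩]


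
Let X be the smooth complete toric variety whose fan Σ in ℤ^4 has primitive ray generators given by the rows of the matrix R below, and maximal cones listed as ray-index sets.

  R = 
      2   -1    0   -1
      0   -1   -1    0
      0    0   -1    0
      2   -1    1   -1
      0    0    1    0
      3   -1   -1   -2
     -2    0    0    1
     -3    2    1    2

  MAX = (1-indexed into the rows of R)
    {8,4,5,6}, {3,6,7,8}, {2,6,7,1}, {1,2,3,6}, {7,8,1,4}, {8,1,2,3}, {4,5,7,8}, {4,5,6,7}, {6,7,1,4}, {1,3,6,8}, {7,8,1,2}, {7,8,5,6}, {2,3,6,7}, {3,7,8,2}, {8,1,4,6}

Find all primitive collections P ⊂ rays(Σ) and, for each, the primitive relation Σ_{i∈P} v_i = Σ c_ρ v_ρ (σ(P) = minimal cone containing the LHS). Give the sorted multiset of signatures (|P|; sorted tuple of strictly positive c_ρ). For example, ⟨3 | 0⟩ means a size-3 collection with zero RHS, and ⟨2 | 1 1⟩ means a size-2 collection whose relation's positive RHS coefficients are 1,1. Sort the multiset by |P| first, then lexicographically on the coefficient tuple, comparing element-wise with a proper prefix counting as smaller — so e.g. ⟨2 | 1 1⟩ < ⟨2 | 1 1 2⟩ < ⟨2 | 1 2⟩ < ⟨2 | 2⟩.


Primitive collections (9):

  P={3,5}:  v_{3} + v_{5} = 0  ⟹  sig = ⟨2 | 0⟩
  P={1,5}:  v_{1} + v_{5} = v_{4}  ⟹  sig = ⟨2 | 1⟩
  P={3,4}:  v_{3} + v_{4} = v_{1}  ⟹  sig = ⟨2 | 1⟩
  P={2,5}:  v_{2} + v_{5} = v_{1} + v_{7}  ⟹  sig = ⟨2 | 1 1⟩
  P={2,4}:  v_{2} + v_{4} = 2·v_{1} + v_{7}  ⟹  sig = ⟨2 | 1 2⟩
  P={1,3,7}:  v_{1} + v_{3} + v_{7} = v_{2}  ⟹  sig = ⟨3 | 1⟩
  P={2,6,8}:  v_{2} + v_{6} + v_{8} = v_{3}  ⟹  sig = ⟨3 | 1⟩
  P={1,6,7,8}:  v_{1} + v_{6} + v_{7} + v_{8} = 0  ⟹  sig = ⟨4 | 0⟩
  P={4,6,7,8}:  v_{4} + v_{6} + v_{7} + v_{8} = v_{5}  ⟹  sig = ⟨4 | 1⟩

Signatures (|P|; sorted positive RHS coefficients), sorted:
{ ⟨2 | 0⟩,  ⟨2 | 1⟩ ×2,  ⟨2 | 1 1⟩,  ⟨2 | 1 2⟩,  ⟨3 | 1⟩ ×2,  ⟨4 | 0⟩,  ⟨4 | 1⟩ }


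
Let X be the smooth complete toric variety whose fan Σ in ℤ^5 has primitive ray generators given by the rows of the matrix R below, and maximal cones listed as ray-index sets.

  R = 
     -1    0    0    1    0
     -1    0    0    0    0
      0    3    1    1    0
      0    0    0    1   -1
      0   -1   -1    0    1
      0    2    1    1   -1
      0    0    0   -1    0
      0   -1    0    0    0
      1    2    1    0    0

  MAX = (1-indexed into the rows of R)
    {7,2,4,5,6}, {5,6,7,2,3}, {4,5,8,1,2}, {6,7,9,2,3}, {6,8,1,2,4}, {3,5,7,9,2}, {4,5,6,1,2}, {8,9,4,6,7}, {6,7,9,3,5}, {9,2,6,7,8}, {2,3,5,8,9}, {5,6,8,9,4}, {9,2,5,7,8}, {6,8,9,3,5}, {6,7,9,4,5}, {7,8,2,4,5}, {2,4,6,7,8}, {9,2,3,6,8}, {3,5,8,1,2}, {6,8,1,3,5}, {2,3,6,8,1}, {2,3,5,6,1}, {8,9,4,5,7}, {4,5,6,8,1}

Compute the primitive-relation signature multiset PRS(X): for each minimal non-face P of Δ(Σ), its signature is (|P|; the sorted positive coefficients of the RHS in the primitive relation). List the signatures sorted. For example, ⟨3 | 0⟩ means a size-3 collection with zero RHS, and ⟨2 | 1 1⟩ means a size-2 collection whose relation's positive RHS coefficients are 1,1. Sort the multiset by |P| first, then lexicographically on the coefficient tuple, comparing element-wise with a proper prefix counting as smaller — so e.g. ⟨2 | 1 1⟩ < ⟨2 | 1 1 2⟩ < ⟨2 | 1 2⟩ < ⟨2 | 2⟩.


The 8 primitive collections of Σ (r=9, n=5):

  {1,7}:  v_{1} + v_{7} = v_{2} ; sig = ⟨2 | 1⟩
  {1,9}:  v_{1} + v_{9} = v_{3} + v_{8} ; sig = ⟨2 | 1 1⟩
  {3,4}:  v_{3} + v_{4} = v_{5} + 2·v_{6} ; sig = ⟨2 | 1 2⟩
  {2,4,9}:  v_{2} + v_{4} + v_{9} = v_{6} ; sig = ⟨3 | 1⟩
  {3,7,8}:  v_{3} + v_{7} + v_{8} = v_{2} + v_{9} ; sig = ⟨3 | 1 1⟩
  {5,6,7,8}:  v_{5} + v_{6} + v_{7} + v_{8} = 0 ; sig = ⟨4 | 0⟩
  {2,5,6,8}:  v_{2} + v_{5} + v_{6} + v_{8} = v_{1} ; sig = ⟨4 | 1⟩
  {2,5,6,9}:  v_{2} + v_{5} + v_{6} + v_{9} = v_{3} ; sig = ⟨4 | 1⟩

Signatures (|P|; sorted positive RHS coefficients), sorted:
    ⟨2 | 1⟩
    ⟨2 | 1 1⟩
    ⟨2 | 1 2⟩
    ⟨3 | 1⟩
    ⟨3 | 1 1⟩
    ⟨4 | 0⟩
    ⟨4 | 1⟩
    ⟨4 | 1⟩


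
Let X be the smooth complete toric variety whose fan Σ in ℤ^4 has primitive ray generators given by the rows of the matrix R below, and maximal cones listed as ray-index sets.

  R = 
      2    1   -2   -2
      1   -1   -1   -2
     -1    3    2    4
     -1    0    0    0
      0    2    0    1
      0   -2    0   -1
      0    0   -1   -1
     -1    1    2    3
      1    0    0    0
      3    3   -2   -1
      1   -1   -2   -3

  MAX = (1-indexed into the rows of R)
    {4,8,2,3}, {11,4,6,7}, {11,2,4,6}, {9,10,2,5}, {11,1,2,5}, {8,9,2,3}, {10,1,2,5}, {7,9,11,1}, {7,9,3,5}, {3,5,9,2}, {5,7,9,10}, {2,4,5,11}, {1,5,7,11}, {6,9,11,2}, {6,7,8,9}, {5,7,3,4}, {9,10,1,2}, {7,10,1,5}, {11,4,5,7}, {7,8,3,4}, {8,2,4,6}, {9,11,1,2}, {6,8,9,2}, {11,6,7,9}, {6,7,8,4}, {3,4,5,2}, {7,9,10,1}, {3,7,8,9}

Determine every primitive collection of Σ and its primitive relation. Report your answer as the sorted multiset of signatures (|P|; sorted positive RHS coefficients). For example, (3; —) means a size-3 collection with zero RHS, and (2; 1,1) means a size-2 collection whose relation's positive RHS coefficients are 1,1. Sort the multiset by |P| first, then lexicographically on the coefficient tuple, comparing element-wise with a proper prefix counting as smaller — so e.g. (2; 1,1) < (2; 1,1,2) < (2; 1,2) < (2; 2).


18 collections generate NE(X_Σ); each relation:

  • {4,9}:  v_{4} + v_{9} = 0 — sig = (2; —)
  • {5,6}:  v_{5} + v_{6} = 0 — sig = (2; —)
  • {8,11}:  v_{8} + v_{11} = 0 — sig = (2; —)
  • {2,7}:  v_{2} + v_{7} = v_{11} — sig = (2; 1)
  • {3,6}:  v_{3} + v_{6} = v_{8} — sig = (2; 1)
  • {3,11}:  v_{3} + v_{11} = v_{5} — sig = (2; 1)
  • {5,8}:  v_{5} + v_{8} = v_{3} — sig = (2; 1)
  • {1,4}:  v_{1} + v_{4} = v_{5} + v_{11} — sig = (2; 1,1)
  • {1,6}:  v_{1} + v_{6} = v_{9} + v_{11} — sig = (2; 1,1)
  • {1,8}:  v_{1} + v_{8} = v_{5} + v_{9} — sig = (2; 1,1)
  • {4,10}:  v_{4} + v_{10} = v_{1} + v_{5} — sig = (2; 1,1)
  • {6,10}:  v_{6} + v_{10} = v_{1} + v_{9} — sig = (2; 1,1)
  • {1,3}:  v_{1} + v_{3} = 2·v_{5} + v_{9} — sig = (2; 1,2)
  • {10,11}:  v_{10} + v_{11} = 2·v_{1} — sig = (2; 2)
  • {8,10}:  v_{8} + v_{10} = 2·v_{5} + 2·v_{9} — sig = (2; 2,2)
  • {3,10}:  v_{3} + v_{10} = 3·v_{5} + 2·v_{9} — sig = (2; 2,3)
  • {1,5,9}:  v_{1} + v_{5} + v_{9} = v_{10} — sig = (3; 1)
  • {5,9,11}:  v_{5} + v_{9} + v_{11} = v_{1} — sig = (3; 1)

Hence PRS(X_Σ) =
[(2; —), (2; —), (2; —), (2; 1), (2; 1), (2; 1), (2; 1), (2; 1,1), (2; 1,1), (2; 1,1), (2; 1,1), (2; 1,1), (2; 1,2), (2; 2), (2; 2,2), (2; 2,3), (3; 1), (3; 1)]
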